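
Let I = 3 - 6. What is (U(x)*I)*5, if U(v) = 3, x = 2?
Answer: -45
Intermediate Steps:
I = -3
(U(x)*I)*5 = (3*(-3))*5 = -9*5 = -45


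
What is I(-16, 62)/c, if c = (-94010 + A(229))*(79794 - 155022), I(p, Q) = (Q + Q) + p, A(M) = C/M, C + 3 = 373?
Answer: 2061/134958530480 ≈ 1.5271e-8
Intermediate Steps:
C = 370 (C = -3 + 373 = 370)
A(M) = 370/M
I(p, Q) = p + 2*Q (I(p, Q) = 2*Q + p = p + 2*Q)
c = 1619502365760/229 (c = (-94010 + 370/229)*(79794 - 155022) = (-94010 + 370*(1/229))*(-75228) = (-94010 + 370/229)*(-75228) = -21527920/229*(-75228) = 1619502365760/229 ≈ 7.0721e+9)
I(-16, 62)/c = (-16 + 2*62)/(1619502365760/229) = (-16 + 124)*(229/1619502365760) = 108*(229/1619502365760) = 2061/134958530480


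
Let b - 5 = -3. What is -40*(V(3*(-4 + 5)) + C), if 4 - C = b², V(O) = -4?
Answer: 160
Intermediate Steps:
b = 2 (b = 5 - 3 = 2)
C = 0 (C = 4 - 1*2² = 4 - 1*4 = 4 - 4 = 0)
-40*(V(3*(-4 + 5)) + C) = -40*(-4 + 0) = -40*(-4) = 160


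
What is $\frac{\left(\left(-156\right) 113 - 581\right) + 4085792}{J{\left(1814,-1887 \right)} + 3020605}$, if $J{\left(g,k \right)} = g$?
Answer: $\frac{1355861}{1007473} \approx 1.3458$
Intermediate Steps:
$\frac{\left(\left(-156\right) 113 - 581\right) + 4085792}{J{\left(1814,-1887 \right)} + 3020605} = \frac{\left(\left(-156\right) 113 - 581\right) + 4085792}{1814 + 3020605} = \frac{\left(-17628 - 581\right) + 4085792}{3022419} = \left(-18209 + 4085792\right) \frac{1}{3022419} = 4067583 \cdot \frac{1}{3022419} = \frac{1355861}{1007473}$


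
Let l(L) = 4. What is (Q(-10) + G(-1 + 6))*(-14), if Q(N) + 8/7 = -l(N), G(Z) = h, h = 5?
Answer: 2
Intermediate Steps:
G(Z) = 5
Q(N) = -36/7 (Q(N) = -8/7 - 1*4 = -8/7 - 4 = -36/7)
(Q(-10) + G(-1 + 6))*(-14) = (-36/7 + 5)*(-14) = -⅐*(-14) = 2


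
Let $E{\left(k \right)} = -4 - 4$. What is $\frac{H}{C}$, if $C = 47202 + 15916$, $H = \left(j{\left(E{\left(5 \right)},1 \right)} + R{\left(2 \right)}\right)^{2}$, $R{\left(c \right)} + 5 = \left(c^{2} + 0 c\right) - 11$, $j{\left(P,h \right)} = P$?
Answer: $\frac{200}{31559} \approx 0.0063373$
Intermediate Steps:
$E{\left(k \right)} = -8$ ($E{\left(k \right)} = -4 - 4 = -8$)
$R{\left(c \right)} = -16 + c^{2}$ ($R{\left(c \right)} = -5 + \left(\left(c^{2} + 0 c\right) - 11\right) = -5 + \left(\left(c^{2} + 0\right) - 11\right) = -5 + \left(c^{2} - 11\right) = -5 + \left(-11 + c^{2}\right) = -16 + c^{2}$)
$H = 400$ ($H = \left(-8 - \left(16 - 2^{2}\right)\right)^{2} = \left(-8 + \left(-16 + 4\right)\right)^{2} = \left(-8 - 12\right)^{2} = \left(-20\right)^{2} = 400$)
$C = 63118$
$\frac{H}{C} = \frac{400}{63118} = 400 \cdot \frac{1}{63118} = \frac{200}{31559}$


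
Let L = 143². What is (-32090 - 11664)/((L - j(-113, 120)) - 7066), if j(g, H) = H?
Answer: -43754/13263 ≈ -3.2990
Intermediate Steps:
L = 20449
(-32090 - 11664)/((L - j(-113, 120)) - 7066) = (-32090 - 11664)/((20449 - 1*120) - 7066) = -43754/((20449 - 120) - 7066) = -43754/(20329 - 7066) = -43754/13263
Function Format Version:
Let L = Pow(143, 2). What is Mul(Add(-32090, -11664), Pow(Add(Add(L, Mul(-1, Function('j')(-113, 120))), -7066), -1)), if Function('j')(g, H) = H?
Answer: Rational(-43754, 13263) ≈ -3.2990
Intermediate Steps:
L = 20449
Mul(Add(-32090, -11664), Pow(Add(Add(L, Mul(-1, Function('j')(-113, 120))), -7066), -1)) = Mul(Add(-32090, -11664), Pow(Add(Add(20449, Mul(-1, 120)), -7066), -1)) = Mul(-43754, Pow(Add(Add(20449, -120), -7066), -1)) = Mul(-43754, Pow(Add(20329, -7066), -1)) = Mul(-43754, Pow(13263, -1)) = Mul(-43754, Rational(1, 13263)) = Rational(-43754, 13263)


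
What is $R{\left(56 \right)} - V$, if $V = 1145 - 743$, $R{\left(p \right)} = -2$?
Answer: $-404$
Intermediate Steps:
$V = 402$
$R{\left(56 \right)} - V = -2 - 402 = -404$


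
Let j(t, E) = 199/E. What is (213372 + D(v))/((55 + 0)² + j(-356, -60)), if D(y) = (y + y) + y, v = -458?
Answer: 12719880/181301 ≈ 70.159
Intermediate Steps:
D(y) = 3*y (D(y) = 2*y + y = 3*y)
(213372 + D(v))/((55 + 0)² + j(-356, -60)) = (213372 + 3*(-458))/((55 + 0)² + 199/(-60)) = (213372 - 1374)/(55² + 199*(-1/60)) = 211998/(3025 - 199/60) = 211998/(181301/60) = 211998*(60/181301) = 12719880/181301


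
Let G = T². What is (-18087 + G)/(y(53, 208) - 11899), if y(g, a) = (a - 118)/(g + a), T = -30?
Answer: 498423/345061 ≈ 1.4444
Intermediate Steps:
y(g, a) = (-118 + a)/(a + g)
G = 900 (G = (-30)² = 900)
(-18087 + G)/(y(53, 208) - 11899) = (-18087 + 900)/((-118 + 208)/(208 + 53) - 11899) = -17187/(90/261 - 11899) = -17187/((1/261)*90 - 11899) = -17187/(10/29 - 11899) = -17187/(-345061/29) = -17187*(-29/345061) = 498423/345061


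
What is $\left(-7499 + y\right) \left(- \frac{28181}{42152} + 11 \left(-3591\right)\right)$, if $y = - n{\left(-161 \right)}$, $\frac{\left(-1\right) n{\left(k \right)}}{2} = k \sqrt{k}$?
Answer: $\frac{12486392423167}{42152} + \frac{268076967613 i \sqrt{161}}{21076} \approx 2.9622 \cdot 10^{8} + 1.6139 \cdot 10^{8} i$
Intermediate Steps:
$n{\left(k \right)} = - 2 k^{\frac{3}{2}}$ ($n{\left(k \right)} = - 2 k \sqrt{k} = - 2 k^{\frac{3}{2}}$)
$y = - 322 i \sqrt{161}$ ($y = - \left(-2\right) \left(-161\right)^{\frac{3}{2}} = - \left(-2\right) \left(- 161 i \sqrt{161}\right) = - 322 i \sqrt{161} \approx - 4085.7 i$)
$\left(-7499 + y\right) \left(- \frac{28181}{42152} + 11 \left(-3591\right)\right) = \left(-7499 - 322 i \sqrt{161}\right) \left(- \frac{28181}{42152} + 11 \left(-3591\right)\right) = \left(-7499 - 322 i \sqrt{161}\right) \left(\left(-28181\right) \frac{1}{42152} - 39501\right) = \left(-7499 - 322 i \sqrt{161}\right) \left(- \frac{28181}{42152} - 39501\right) = \left(-7499 - 322 i \sqrt{161}\right) \left(- \frac{1665074333}{42152}\right) = \frac{12486392423167}{42152} + \frac{268076967613 i \sqrt{161}}{21076}$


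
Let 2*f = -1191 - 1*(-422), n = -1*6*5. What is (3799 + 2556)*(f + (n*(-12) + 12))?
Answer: -158875/2 ≈ -79438.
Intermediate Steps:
n = -30 (n = -6*5 = -30)
f = -769/2 (f = (-1191 - 1*(-422))/2 = (-1191 + 422)/2 = (½)*(-769) = -769/2 ≈ -384.50)
(3799 + 2556)*(f + (n*(-12) + 12)) = (3799 + 2556)*(-769/2 + (-30*(-12) + 12)) = 6355*(-769/2 + (360 + 12)) = 6355*(-769/2 + 372) = 6355*(-25/2) = -158875/2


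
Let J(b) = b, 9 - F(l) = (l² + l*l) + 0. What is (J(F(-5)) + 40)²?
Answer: 1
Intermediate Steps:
F(l) = 9 - 2*l² (F(l) = 9 - ((l² + l*l) + 0) = 9 - ((l² + l²) + 0) = 9 - (2*l² + 0) = 9 - 2*l²)
(J(F(-5)) + 40)² = ((9 - 2*(-5)²) + 40)² = ((9 - 2*25) + 40)² = ((9 - 50) + 40)² = (-41 + 40)² = (-1)² = 1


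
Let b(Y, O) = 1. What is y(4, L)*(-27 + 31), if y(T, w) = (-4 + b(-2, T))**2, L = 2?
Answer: 36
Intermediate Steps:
y(T, w) = 9 (y(T, w) = (-4 + 1)**2 = (-3)**2 = 9)
y(4, L)*(-27 + 31) = 9*(-27 + 31) = 9*4 = 36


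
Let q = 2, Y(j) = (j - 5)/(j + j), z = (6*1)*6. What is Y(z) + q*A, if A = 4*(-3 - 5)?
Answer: -4577/72 ≈ -63.569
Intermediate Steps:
z = 36 (z = 6*6 = 36)
Y(j) = (-5 + j)/(2*j) (Y(j) = (-5 + j)/((2*j)) = (-5 + j)*(1/(2*j)) = (-5 + j)/(2*j))
A = -32 (A = 4*(-8) = -32)
Y(z) + q*A = (½)*(-5 + 36)/36 + 2*(-32) = (½)*(1/36)*31 - 64 = 31/72 - 64 = -4577/72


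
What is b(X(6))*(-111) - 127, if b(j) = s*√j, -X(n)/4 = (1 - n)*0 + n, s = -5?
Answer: -127 + 1110*I*√6 ≈ -127.0 + 2718.9*I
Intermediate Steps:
X(n) = -4*n (X(n) = -4*((1 - n)*0 + n) = -4*(0 + n) = -4*n)
b(j) = -5*√j
b(X(6))*(-111) - 127 = -5*2*I*√6*(-111) - 127 = -10*I*√6*(-111) - 127 = 1110*I*√6 - 127 = -127 + 1110*I*√6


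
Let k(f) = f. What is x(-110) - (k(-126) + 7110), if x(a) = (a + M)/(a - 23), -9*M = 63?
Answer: -928755/133 ≈ -6983.1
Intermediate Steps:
M = -7 (M = -⅑*63 = -7)
x(a) = (-7 + a)/(-23 + a) (x(a) = (a - 7)/(a - 23) = (-7 + a)/(-23 + a))
x(-110) - (k(-126) + 7110) = (-7 - 110)/(-23 - 110) - (-126 + 7110) = -117/(-133) - 1*6984 = -1/133*(-117) - 6984 = 117/133 - 6984 = -928755/133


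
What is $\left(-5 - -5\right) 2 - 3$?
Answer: $-3$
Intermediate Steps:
$\left(-5 - -5\right) 2 - 3 = \left(-5 + 5\right) 2 - 3 = 0 \cdot 2 - 3 = 0 - 3 = -3$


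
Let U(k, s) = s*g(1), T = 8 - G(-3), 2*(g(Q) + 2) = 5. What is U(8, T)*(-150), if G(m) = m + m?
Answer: -1050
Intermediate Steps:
G(m) = 2*m
g(Q) = 1/2 (g(Q) = -2 + (1/2)*5 = -2 + 5/2 = 1/2)
T = 14 (T = 8 - 2*(-3) = 8 - 1*(-6) = 8 + 6 = 14)
U(k, s) = s/2 (U(k, s) = s*(1/2) = s/2)
U(8, T)*(-150) = ((1/2)*14)*(-150) = 7*(-150) = -1050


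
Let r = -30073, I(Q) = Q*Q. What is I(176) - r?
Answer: 61049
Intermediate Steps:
I(Q) = Q**2
I(176) - r = 176**2 - 1*(-30073) = 30976 + 30073 = 61049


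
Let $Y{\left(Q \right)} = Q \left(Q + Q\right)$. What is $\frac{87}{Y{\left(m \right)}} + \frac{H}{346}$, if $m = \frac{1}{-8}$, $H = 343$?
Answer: $\frac{963607}{346} \approx 2785.0$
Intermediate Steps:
$m = - \frac{1}{8} \approx -0.125$
$Y{\left(Q \right)} = 2 Q^{2}$ ($Y{\left(Q \right)} = Q 2 Q = 2 Q^{2}$)
$\frac{87}{Y{\left(m \right)}} + \frac{H}{346} = \frac{87}{2 \left(- \frac{1}{8}\right)^{2}} + \frac{343}{346} = \frac{87}{2 \cdot \frac{1}{64}} + 343 \cdot \frac{1}{346} = 87 \frac{1}{\frac{1}{32}} + \frac{343}{346} = 87 \cdot 32 + \frac{343}{346} = 2784 + \frac{343}{346} = \frac{963607}{346}$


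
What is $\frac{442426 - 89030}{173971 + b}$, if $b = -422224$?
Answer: $- \frac{353396}{248253} \approx -1.4235$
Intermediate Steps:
$\frac{442426 - 89030}{173971 + b} = \frac{442426 - 89030}{173971 - 422224} = \frac{353396}{-248253} = 353396 \left(- \frac{1}{248253}\right) = - \frac{353396}{248253}$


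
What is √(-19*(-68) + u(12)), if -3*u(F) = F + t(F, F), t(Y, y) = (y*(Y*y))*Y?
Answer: 2*I*√1406 ≈ 74.993*I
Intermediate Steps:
t(Y, y) = Y²*y² (t(Y, y) = (Y*y²)*Y = Y²*y²)
u(F) = -F/3 - F⁴/3 (u(F) = -(F + F²*F²)/3 = -(F + F⁴)/3 = -F/3 - F⁴/3)
√(-19*(-68) + u(12)) = √(-19*(-68) + (⅓)*12*(-1 - 1*12³)) = √(1292 + (⅓)*12*(-1 - 1*1728)) = √(1292 + (⅓)*12*(-1 - 1728)) = √(1292 + (⅓)*12*(-1729)) = √(1292 - 6916) = √(-5624) = 2*I*√1406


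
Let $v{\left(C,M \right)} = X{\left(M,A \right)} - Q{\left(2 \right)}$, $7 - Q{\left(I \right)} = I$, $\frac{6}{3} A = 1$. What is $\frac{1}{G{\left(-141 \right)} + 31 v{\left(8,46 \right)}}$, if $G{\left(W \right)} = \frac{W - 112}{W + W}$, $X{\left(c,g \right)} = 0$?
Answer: $- \frac{282}{43457} \approx -0.0064892$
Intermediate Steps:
$A = \frac{1}{2}$ ($A = \frac{1}{2} \cdot 1 = \frac{1}{2} \approx 0.5$)
$Q{\left(I \right)} = 7 - I$
$G{\left(W \right)} = \frac{-112 + W}{2 W}$
$v{\left(C,M \right)} = -5$ ($v{\left(C,M \right)} = 0 - \left(7 - 2\right) = 0 - 5 = -5$)
$\frac{1}{G{\left(-141 \right)} + 31 v{\left(8,46 \right)}} = \frac{1}{\frac{-112 - 141}{2 \left(-141\right)} + 31 \left(-5\right)} = \frac{1}{\frac{1}{2} \left(- \frac{1}{141}\right) \left(-253\right) - 155} = \frac{1}{\frac{253}{282} - 155} = \frac{1}{- \frac{43457}{282}} = - \frac{282}{43457}$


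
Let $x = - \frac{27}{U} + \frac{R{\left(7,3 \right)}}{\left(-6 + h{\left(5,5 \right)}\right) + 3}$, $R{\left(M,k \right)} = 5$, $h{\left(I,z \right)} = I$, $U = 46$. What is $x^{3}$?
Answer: $\frac{85184}{12167} \approx 7.0012$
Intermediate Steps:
$x = \frac{44}{23}$ ($x = - \frac{27}{46} + \frac{5}{\left(-6 + 5\right) + 3} = \left(-27\right) \frac{1}{46} + \frac{5}{-1 + 3} = - \frac{27}{46} + \frac{5}{2} = \frac{44}{23} \approx 1.913$)
$x^{3} = \left(\frac{44}{23}\right)^{3} = \frac{85184}{12167}$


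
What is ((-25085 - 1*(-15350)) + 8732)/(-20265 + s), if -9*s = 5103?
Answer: 1003/20832 ≈ 0.048147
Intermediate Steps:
s = -567 (s = -1/9*5103 = -567)
((-25085 - 1*(-15350)) + 8732)/(-20265 + s) = ((-25085 - 1*(-15350)) + 8732)/(-20265 - 567) = ((-25085 + 15350) + 8732)/(-20832) = (-9735 + 8732)*(-1/20832) = -1003*(-1/20832) = 1003/20832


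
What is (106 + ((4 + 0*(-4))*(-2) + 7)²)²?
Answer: 11449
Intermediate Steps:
(106 + ((4 + 0*(-4))*(-2) + 7)²)² = (106 + ((4 + 0)*(-2) + 7)²)² = (106 + (4*(-2) + 7)²)² = (106 + (-8 + 7)²)² = (106 + (-1)²)² = (106 + 1)² = 107² = 11449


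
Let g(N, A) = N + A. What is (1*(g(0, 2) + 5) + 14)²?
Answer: 441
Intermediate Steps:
g(N, A) = A + N
(1*(g(0, 2) + 5) + 14)² = (1*((2 + 0) + 5) + 14)² = (1*(2 + 5) + 14)² = (1*7 + 14)² = (7 + 14)² = 21² = 441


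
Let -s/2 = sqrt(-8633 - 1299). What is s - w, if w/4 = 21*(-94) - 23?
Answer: 7988 - 4*I*sqrt(2483) ≈ 7988.0 - 199.32*I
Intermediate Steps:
w = -7988 (w = 4*(21*(-94) - 23) = 4*(-1974 - 23) = 4*(-1997) = -7988)
s = -4*I*sqrt(2483) (s = -2*sqrt(-8633 - 1299) = -4*I*sqrt(2483) ≈ -199.32*I)
s - w = -4*I*sqrt(2483) - 1*(-7988) = -4*I*sqrt(2483) + 7988 = 7988 - 4*I*sqrt(2483)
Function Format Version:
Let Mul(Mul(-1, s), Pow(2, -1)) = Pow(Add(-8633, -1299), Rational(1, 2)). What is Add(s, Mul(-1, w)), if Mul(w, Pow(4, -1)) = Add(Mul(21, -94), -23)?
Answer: Add(7988, Mul(-4, I, Pow(2483, Rational(1, 2)))) ≈ Add(7988.0, Mul(-199.32, I))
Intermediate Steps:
w = -7988 (w = Mul(4, Add(Mul(21, -94), -23)) = Mul(4, Add(-1974, -23)) = Mul(4, -1997) = -7988)
s = Mul(-4, I, Pow(2483, Rational(1, 2))) (s = Mul(-2, Pow(Add(-8633, -1299), Rational(1, 2))) = Mul(-2, Pow(-9932, Rational(1, 2))) = Mul(-2, Mul(2, I, Pow(2483, Rational(1, 2)))) = Mul(-4, I, Pow(2483, Rational(1, 2))) ≈ Mul(-199.32, I))
Add(s, Mul(-1, w)) = Add(Mul(-4, I, Pow(2483, Rational(1, 2))), Mul(-1, -7988)) = Add(Mul(-4, I, Pow(2483, Rational(1, 2))), 7988) = Add(7988, Mul(-4, I, Pow(2483, Rational(1, 2))))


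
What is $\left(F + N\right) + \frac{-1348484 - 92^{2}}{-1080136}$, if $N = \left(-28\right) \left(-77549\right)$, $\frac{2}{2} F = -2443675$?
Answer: $- \frac{73530729065}{270034} \approx -2.723 \cdot 10^{5}$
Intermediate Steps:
$F = -2443675$
$N = 2171372$
$\left(F + N\right) + \frac{-1348484 - 92^{2}}{-1080136} = \left(-2443675 + 2171372\right) + \frac{-1348484 - 92^{2}}{-1080136} = -272303 + \left(-1348484 - 8464\right) \left(- \frac{1}{1080136}\right) = -272303 - - \frac{339237}{270034} = -272303 + \frac{339237}{270034} = - \frac{73530729065}{270034}$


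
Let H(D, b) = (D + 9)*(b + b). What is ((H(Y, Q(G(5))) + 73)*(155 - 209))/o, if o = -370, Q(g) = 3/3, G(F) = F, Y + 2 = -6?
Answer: 405/37 ≈ 10.946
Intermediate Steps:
Y = -8 (Y = -2 - 6 = -8)
Q(g) = 1 (Q(g) = 3*(⅓) = 1)
H(D, b) = 2*b*(9 + D) (H(D, b) = (9 + D)*(2*b) = 2*b*(9 + D))
((H(Y, Q(G(5))) + 73)*(155 - 209))/o = ((2*1*(9 - 8) + 73)*(155 - 209))/(-370) = ((2*1*1 + 73)*(-54))*(-1/370) = ((2 + 73)*(-54))*(-1/370) = (75*(-54))*(-1/370) = -4050*(-1/370) = 405/37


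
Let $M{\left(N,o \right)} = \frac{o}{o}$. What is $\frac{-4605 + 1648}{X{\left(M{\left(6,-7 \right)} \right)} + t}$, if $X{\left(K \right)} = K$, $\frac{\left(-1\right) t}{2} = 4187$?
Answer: $\frac{2957}{8373} \approx 0.35316$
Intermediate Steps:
$t = -8374$ ($t = \left(-2\right) 4187 = -8374$)
$M{\left(N,o \right)} = 1$
$\frac{-4605 + 1648}{X{\left(M{\left(6,-7 \right)} \right)} + t} = \frac{-4605 + 1648}{1 - 8374} = - \frac{2957}{-8373} = \left(-2957\right) \left(- \frac{1}{8373}\right) = \frac{2957}{8373}$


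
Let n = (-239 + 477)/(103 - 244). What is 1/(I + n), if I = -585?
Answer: -141/82723 ≈ -0.0017045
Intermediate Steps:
n = -238/141 (n = 238/(-141) = 238*(-1/141) = -238/141 ≈ -1.6879)
1/(I + n) = 1/(-585 - 238/141) = 1/(-82723/141) = -141/82723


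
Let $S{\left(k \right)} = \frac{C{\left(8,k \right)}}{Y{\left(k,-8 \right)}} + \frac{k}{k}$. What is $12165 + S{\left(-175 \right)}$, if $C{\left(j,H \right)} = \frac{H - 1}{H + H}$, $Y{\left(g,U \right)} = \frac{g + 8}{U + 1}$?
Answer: $\frac{50793138}{4175} \approx 12166.0$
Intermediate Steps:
$Y{\left(g,U \right)} = \frac{8 + g}{1 + U}$
$C{\left(j,H \right)} = \frac{-1 + H}{2 H}$
$S{\left(k \right)} = 1 + \frac{-1 + k}{2 k \left(- \frac{8}{7} - \frac{k}{7}\right)}$ ($S{\left(k \right)} = \frac{\frac{1}{2} \frac{1}{k} \left(-1 + k\right)}{\frac{1}{1 - 8} \left(8 + k\right)} + \frac{k}{k} = \frac{\frac{1}{2} \frac{1}{k} \left(-1 + k\right)}{\frac{1}{-7} \left(8 + k\right)} + 1 = \frac{\frac{1}{2} \frac{1}{k} \left(-1 + k\right)}{\left(- \frac{1}{7}\right) \left(8 + k\right)} + 1 = \frac{\frac{1}{2} \frac{1}{k} \left(-1 + k\right)}{- \frac{8}{7} - \frac{k}{7}} + 1 = \frac{-1 + k}{2 k \left(- \frac{8}{7} - \frac{k}{7}\right)} + 1 = 1 + \frac{-1 + k}{2 k \left(- \frac{8}{7} - \frac{k}{7}\right)}$)
$12165 + S{\left(-175 \right)} = 12165 + \frac{7 + 2 \left(-175\right)^{2} + 9 \left(-175\right)}{2 \left(-175\right) \left(8 - 175\right)} = 12165 + \frac{1}{2} \left(- \frac{1}{175}\right) \frac{1}{-167} \left(7 + 2 \cdot 30625 - 1575\right) = 12165 + \frac{1}{2} \left(- \frac{1}{175}\right) \left(- \frac{1}{167}\right) \left(7 + 61250 - 1575\right) = 12165 + \frac{1}{2} \left(- \frac{1}{175}\right) \left(- \frac{1}{167}\right) 59682 = 12165 + \frac{4263}{4175} = \frac{50793138}{4175}$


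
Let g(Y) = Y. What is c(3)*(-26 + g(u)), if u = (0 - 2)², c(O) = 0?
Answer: 0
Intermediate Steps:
u = 4 (u = (-2)² = 4)
c(3)*(-26 + g(u)) = 0*(-26 + 4) = 0*(-22) = 0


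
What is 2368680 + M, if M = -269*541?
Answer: 2223151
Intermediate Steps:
M = -145529
2368680 + M = 2368680 - 145529 = 2223151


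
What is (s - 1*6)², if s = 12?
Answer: 36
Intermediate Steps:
(s - 1*6)² = (12 - 1*6)² = (12 - 6)² = 6² = 36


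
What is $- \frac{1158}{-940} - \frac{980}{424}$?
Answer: $- \frac{13444}{12455} \approx -1.0794$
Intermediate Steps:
$- \frac{1158}{-940} - \frac{980}{424} = \left(-1158\right) \left(- \frac{1}{940}\right) - \frac{245}{106} = \frac{579}{470} - \frac{245}{106} = - \frac{13444}{12455}$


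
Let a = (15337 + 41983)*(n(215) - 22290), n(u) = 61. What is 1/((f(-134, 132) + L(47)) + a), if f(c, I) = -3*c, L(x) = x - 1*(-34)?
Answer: -1/1274165797 ≈ -7.8483e-10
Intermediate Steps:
L(x) = 34 + x (L(x) = x + 34 = 34 + x)
a = -1274166280 (a = (15337 + 41983)*(61 - 22290) = 57320*(-22229) = -1274166280)
1/((f(-134, 132) + L(47)) + a) = 1/((-3*(-134) + (34 + 47)) - 1274166280) = 1/((402 + 81) - 1274166280) = 1/(483 - 1274166280) = 1/(-1274165797) = -1/1274165797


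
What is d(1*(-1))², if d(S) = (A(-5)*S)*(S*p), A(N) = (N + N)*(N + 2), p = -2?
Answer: 3600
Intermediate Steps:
A(N) = 2*N*(2 + N) (A(N) = (2*N)*(2 + N) = 2*N*(2 + N))
d(S) = -60*S² (d(S) = ((2*(-5)*(2 - 5))*S)*(S*(-2)) = ((2*(-5)*(-3))*S)*(-2*S) = (30*S)*(-2*S) = -60*S²)
d(1*(-1))² = (-60*1²)² = (-60*(-1)²)² = (-60*1)² = (-60)² = 3600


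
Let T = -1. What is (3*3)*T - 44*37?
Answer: -1637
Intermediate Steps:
(3*3)*T - 44*37 = (3*3)*(-1) - 44*37 = 9*(-1) - 1628 = -9 - 1628 = -1637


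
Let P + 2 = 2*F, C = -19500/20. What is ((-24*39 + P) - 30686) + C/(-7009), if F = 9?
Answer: -221525479/7009 ≈ -31606.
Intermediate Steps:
C = -975 (C = -19500/20 = -130*15/2 = -975)
P = 16 (P = -2 + 2*9 = -2 + 18 = 16)
((-24*39 + P) - 30686) + C/(-7009) = ((-24*39 + 16) - 30686) - 975/(-7009) = ((-936 + 16) - 30686) - 975*(-1/7009) = (-920 - 30686) + 975/7009 = -31606 + 975/7009 = -221525479/7009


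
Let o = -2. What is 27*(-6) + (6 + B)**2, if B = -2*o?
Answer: -62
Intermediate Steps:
B = 4 (B = -2*(-2) = 4)
27*(-6) + (6 + B)**2 = 27*(-6) + (6 + 4)**2 = -162 + 10**2 = -162 + 100 = -62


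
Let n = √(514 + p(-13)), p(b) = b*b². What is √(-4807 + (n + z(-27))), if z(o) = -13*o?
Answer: √(-4456 + 3*I*√187) ≈ 0.3073 + 66.754*I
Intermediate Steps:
p(b) = b³
n = 3*I*√187 (n = √(514 + (-13)³) = √(514 - 2197) = √(-1683) = 3*I*√187 ≈ 41.024*I)
√(-4807 + (n + z(-27))) = √(-4807 + (3*I*√187 - 13*(-27))) = √(-4807 + (3*I*√187 + 351)) = √(-4807 + (351 + 3*I*√187)) = √(-4456 + 3*I*√187)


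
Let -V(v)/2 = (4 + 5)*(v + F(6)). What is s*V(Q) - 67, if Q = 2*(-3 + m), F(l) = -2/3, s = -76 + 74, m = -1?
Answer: -379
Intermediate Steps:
s = -2
F(l) = -⅔ (F(l) = -2*⅓ = -⅔)
Q = -8 (Q = 2*(-3 - 1) = 2*(-4) = -8)
V(v) = 12 - 18*v (V(v) = -2*(4 + 5)*(v - ⅔) = -18*(-⅔ + v) = -2*(-6 + 9*v) = 12 - 18*v)
s*V(Q) - 67 = -2*(12 - 18*(-8)) - 67 = -2*(12 + 144) - 67 = -2*156 - 67 = -312 - 67 = -379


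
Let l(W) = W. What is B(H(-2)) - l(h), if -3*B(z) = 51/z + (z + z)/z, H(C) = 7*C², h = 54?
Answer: -4643/84 ≈ -55.274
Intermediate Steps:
B(z) = -⅔ - 17/z (B(z) = -(51/z + (z + z)/z)/3 = -(51/z + (2*z)/z)/3 = -(51/z + 2)/3 = -(2 + 51/z)/3 = -⅔ - 17/z)
B(H(-2)) - l(h) = (-⅔ - 17/(7*(-2)²)) - 1*54 = (-⅔ - 17/(7*4)) - 54 = (-⅔ - 17/28) - 54 = -107/84 - 54 = -4643/84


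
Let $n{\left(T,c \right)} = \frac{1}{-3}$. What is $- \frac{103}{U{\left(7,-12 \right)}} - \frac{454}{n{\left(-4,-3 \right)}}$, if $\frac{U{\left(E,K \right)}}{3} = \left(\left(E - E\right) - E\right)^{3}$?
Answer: $\frac{1401601}{1029} \approx 1362.1$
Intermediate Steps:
$U{\left(E,K \right)} = - 3 E^{3}$ ($U{\left(E,K \right)} = 3 \left(\left(E - E\right) - E\right)^{3} = 3 \left(0 - E\right)^{3} = 3 \left(- E\right)^{3} = 3 \left(- E^{3}\right) = - 3 E^{3}$)
$n{\left(T,c \right)} = - \frac{1}{3}$
$- \frac{103}{U{\left(7,-12 \right)}} - \frac{454}{n{\left(-4,-3 \right)}} = - \frac{103}{\left(-3\right) 7^{3}} - \frac{454}{- \frac{1}{3}} = - \frac{103}{\left(-3\right) 343} - -1362 = - \frac{103}{-1029} + 1362 = \left(-103\right) \left(- \frac{1}{1029}\right) + 1362 = \frac{103}{1029} + 1362 = \frac{1401601}{1029}$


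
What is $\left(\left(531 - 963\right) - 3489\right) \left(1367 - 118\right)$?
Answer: $-4897329$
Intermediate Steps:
$\left(\left(531 - 963\right) - 3489\right) \left(1367 - 118\right) = \left(-432 - 3489\right) 1249 = \left(-3921\right) 1249 = -4897329$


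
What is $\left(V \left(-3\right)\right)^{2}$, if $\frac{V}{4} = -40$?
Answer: $230400$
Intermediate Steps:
$V = -160$ ($V = 4 \left(-40\right) = -160$)
$\left(V \left(-3\right)\right)^{2} = \left(\left(-160\right) \left(-3\right)\right)^{2} = 480^{2} = 230400$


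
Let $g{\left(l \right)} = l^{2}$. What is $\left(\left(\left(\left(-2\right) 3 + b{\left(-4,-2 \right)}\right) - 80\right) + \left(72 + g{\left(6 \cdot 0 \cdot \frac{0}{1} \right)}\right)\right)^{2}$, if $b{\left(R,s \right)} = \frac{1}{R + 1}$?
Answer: $\frac{1849}{9} \approx 205.44$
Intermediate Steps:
$b{\left(R,s \right)} = \frac{1}{1 + R}$
$\left(\left(\left(\left(-2\right) 3 + b{\left(-4,-2 \right)}\right) - 80\right) + \left(72 + g{\left(6 \cdot 0 \cdot \frac{0}{1} \right)}\right)\right)^{2} = \left(\left(\left(\left(-2\right) 3 + \frac{1}{1 - 4}\right) - 80\right) + \left(72 + \left(6 \cdot 0 \cdot \frac{0}{1}\right)^{2}\right)\right)^{2} = \left(\left(\left(-6 + \frac{1}{-3}\right) - 80\right) + \left(72 + \left(0 \cdot 0 \cdot 1\right)^{2}\right)\right)^{2} = \left(\left(\left(-6 - \frac{1}{3}\right) - 80\right) + \left(72 + \left(0 \cdot 0\right)^{2}\right)\right)^{2} = \left(\left(- \frac{19}{3} - 80\right) + \left(72 + 0^{2}\right)\right)^{2} = \left(- \frac{259}{3} + \left(72 + 0\right)\right)^{2} = \left(- \frac{259}{3} + 72\right)^{2} = \left(- \frac{43}{3}\right)^{2} = \frac{1849}{9}$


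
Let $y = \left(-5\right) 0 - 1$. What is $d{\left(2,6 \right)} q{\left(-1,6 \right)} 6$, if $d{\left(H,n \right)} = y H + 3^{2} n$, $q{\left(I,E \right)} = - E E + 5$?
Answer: $-9672$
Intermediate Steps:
$y = -1$ ($y = 0 - 1 = -1$)
$q{\left(I,E \right)} = 5 - E^{2}$ ($q{\left(I,E \right)} = - E^{2} + 5 = 5 - E^{2}$)
$d{\left(H,n \right)} = - H + 9 n$ ($d{\left(H,n \right)} = - H + 3^{2} n = - H + 9 n$)
$d{\left(2,6 \right)} q{\left(-1,6 \right)} 6 = \left(\left(-1\right) 2 + 9 \cdot 6\right) \left(5 - 6^{2}\right) 6 = \left(-2 + 54\right) \left(5 - 36\right) 6 = 52 \left(5 - 36\right) 6 = 52 \left(-31\right) 6 = \left(-1612\right) 6 = -9672$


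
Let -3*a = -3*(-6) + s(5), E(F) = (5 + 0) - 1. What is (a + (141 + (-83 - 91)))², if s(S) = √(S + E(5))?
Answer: 1600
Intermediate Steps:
E(F) = 4 (E(F) = 5 - 1 = 4)
s(S) = √(4 + S) (s(S) = √(S + 4) = √(4 + S))
a = -7 (a = -(-3*(-6) + √(4 + 5))/3 = -(18 + √9)/3 = -(18 + 3)/3 = -⅓*21 = -7)
(a + (141 + (-83 - 91)))² = (-7 + (141 + (-83 - 91)))² = (-7 + (141 - 174))² = (-7 - 33)² = (-40)² = 1600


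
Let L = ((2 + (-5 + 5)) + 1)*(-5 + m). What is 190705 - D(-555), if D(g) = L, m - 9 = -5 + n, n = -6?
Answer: 190726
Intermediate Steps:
m = -2 (m = 9 + (-5 - 6) = 9 - 11 = -2)
L = -21 (L = ((2 + (-5 + 5)) + 1)*(-5 - 2) = ((2 + 0) + 1)*(-7) = (2 + 1)*(-7) = 3*(-7) = -21)
D(g) = -21
190705 - D(-555) = 190705 - 1*(-21) = 190705 + 21 = 190726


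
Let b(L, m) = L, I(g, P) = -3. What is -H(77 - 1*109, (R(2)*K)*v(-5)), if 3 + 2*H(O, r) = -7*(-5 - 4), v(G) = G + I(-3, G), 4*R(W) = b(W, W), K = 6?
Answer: -30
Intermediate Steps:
R(W) = W/4
v(G) = -3 + G (v(G) = G - 3 = -3 + G)
H(O, r) = 30 (H(O, r) = -3/2 + (-7*(-5 - 4))/2 = -3/2 + (-7*(-9))/2 = -3/2 + (½)*63 = -3/2 + 63/2 = 30)
-H(77 - 1*109, (R(2)*K)*v(-5)) = -1*30 = -30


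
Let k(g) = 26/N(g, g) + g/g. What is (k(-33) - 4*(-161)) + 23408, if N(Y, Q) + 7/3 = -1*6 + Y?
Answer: 1491247/62 ≈ 24052.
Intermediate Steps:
N(Y, Q) = -25/3 + Y (N(Y, Q) = -7/3 + (-1*6 + Y) = -7/3 + (-6 + Y) = -25/3 + Y)
k(g) = 1 + 26/(-25/3 + g) (k(g) = 26/(-25/3 + g) + g/g = 26/(-25/3 + g) + 1 = 1 + 26/(-25/3 + g))
(k(-33) - 4*(-161)) + 23408 = ((53 + 3*(-33))/(-25 + 3*(-33)) - 4*(-161)) + 23408 = ((53 - 99)/(-25 - 99) + 644) + 23408 = (-46/(-124) + 644) + 23408 = (-1/124*(-46) + 644) + 23408 = (23/62 + 644) + 23408 = 39951/62 + 23408 = 1491247/62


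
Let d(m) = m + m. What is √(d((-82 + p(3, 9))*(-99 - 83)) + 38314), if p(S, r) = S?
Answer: √67070 ≈ 258.98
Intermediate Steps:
d(m) = 2*m
√(d((-82 + p(3, 9))*(-99 - 83)) + 38314) = √(2*((-82 + 3)*(-99 - 83)) + 38314) = √(2*(-79*(-182)) + 38314) = √(2*14378 + 38314) = √(28756 + 38314) = √67070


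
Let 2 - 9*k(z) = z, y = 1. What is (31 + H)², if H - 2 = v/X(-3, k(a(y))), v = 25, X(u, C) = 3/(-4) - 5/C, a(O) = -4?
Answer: 978121/1089 ≈ 898.18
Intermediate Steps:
k(z) = 2/9 - z/9
X(u, C) = -¾ - 5/C (X(u, C) = 3*(-¼) - 5/C = -¾ - 5/C)
H = -34/33 (H = 2 + 25/(-¾ - 5/(2/9 - ⅑*(-4))) = 2 + 25/(-¾ - 5/(2/9 + 4/9)) = 2 + 25/(-¾ - 5/⅔) = 2 + 25/(-¾ - 5*3/2) = 2 + 25/(-¾ - 15/2) = 2 + 25/(-33/4) = 2 + 25*(-4/33) = 2 - 100/33 = -34/33 ≈ -1.0303)
(31 + H)² = (31 - 34/33)² = (989/33)² = 978121/1089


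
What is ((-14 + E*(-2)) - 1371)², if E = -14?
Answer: 1841449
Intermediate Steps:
((-14 + E*(-2)) - 1371)² = ((-14 - 14*(-2)) - 1371)² = ((-14 + 28) - 1371)² = (14 - 1371)² = (-1357)² = 1841449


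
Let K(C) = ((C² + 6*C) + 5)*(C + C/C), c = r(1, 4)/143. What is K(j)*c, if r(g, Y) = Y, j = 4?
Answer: 900/143 ≈ 6.2937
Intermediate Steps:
c = 4/143 ≈ 0.027972
K(C) = (1 + C)*(5 + C² + 6*C) (K(C) = (5 + C² + 6*C)*(C + 1) = (5 + C² + 6*C)*(1 + C) = (1 + C)*(5 + C² + 6*C))
K(j)*c = (5 + 4³ + 7*4² + 11*4)*(4/143) = (5 + 64 + 7*16 + 44)*(4/143) = (5 + 64 + 112 + 44)*(4/143) = 225*(4/143) = 900/143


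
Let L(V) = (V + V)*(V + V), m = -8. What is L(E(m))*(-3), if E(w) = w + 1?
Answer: -588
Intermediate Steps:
E(w) = 1 + w
L(V) = 4*V² (L(V) = (2*V)*(2*V) = 4*V²)
L(E(m))*(-3) = (4*(1 - 8)²)*(-3) = (4*(-7)²)*(-3) = (4*49)*(-3) = 196*(-3) = -588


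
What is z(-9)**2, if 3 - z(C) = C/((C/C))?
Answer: 144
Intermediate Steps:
z(C) = 3 - C (z(C) = 3 - C/(C/C) = 3 - C/1 = 3 - C)
z(-9)**2 = (3 - 1*(-9))**2 = (3 + 9)**2 = 12**2 = 144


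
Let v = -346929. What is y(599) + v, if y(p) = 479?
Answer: -346450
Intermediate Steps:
y(599) + v = 479 - 346929 = -346450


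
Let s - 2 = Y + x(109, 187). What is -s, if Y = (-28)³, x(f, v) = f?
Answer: 21841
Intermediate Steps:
Y = -21952
s = -21841 (s = 2 + (-21952 + 109) = 2 - 21843 = -21841)
-s = -1*(-21841) = 21841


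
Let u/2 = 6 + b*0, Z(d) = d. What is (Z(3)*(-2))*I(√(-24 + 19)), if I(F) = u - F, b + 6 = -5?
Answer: -72 + 6*I*√5 ≈ -72.0 + 13.416*I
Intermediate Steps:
b = -11 (b = -6 - 5 = -11)
u = 12 (u = 2*(6 - 11*0) = 2*(6 + 0) = 2*6 = 12)
I(F) = 12 - F
(Z(3)*(-2))*I(√(-24 + 19)) = (3*(-2))*(12 - √(-24 + 19)) = -6*(12 - √(-5)) = -6*(12 - I*√5) = -72 + 6*I*√5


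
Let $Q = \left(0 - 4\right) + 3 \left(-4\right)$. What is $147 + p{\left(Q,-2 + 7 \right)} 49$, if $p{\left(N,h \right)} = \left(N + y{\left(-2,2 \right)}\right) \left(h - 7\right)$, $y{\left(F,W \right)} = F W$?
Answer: $2107$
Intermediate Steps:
$Q = -16$ ($Q = -4 - 12 = -16$)
$p{\left(N,h \right)} = \left(-7 + h\right) \left(-4 + N\right)$ ($p{\left(N,h \right)} = \left(N - 4\right) \left(h - 7\right) = \left(N - 4\right) \left(-7 + h\right) = \left(-4 + N\right) \left(-7 + h\right) = \left(-7 + h\right) \left(-4 + N\right)$)
$147 + p{\left(Q,-2 + 7 \right)} 49 = 147 + \left(28 - -112 - 4 \left(-2 + 7\right) - 16 \left(-2 + 7\right)\right) 49 = 147 + \left(28 + 112 - 20 - 80\right) 49 = 147 + 40 \cdot 49 = 147 + 1960 = 2107$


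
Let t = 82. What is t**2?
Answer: 6724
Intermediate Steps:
t**2 = 82**2 = 6724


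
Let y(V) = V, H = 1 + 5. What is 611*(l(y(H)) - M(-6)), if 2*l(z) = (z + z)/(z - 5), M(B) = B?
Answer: 7332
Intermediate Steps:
H = 6
l(z) = z/(-5 + z) (l(z) = ((z + z)/(z - 5))/2 = ((2*z)/(-5 + z))/2 = (2*z/(-5 + z))/2 = z/(-5 + z))
611*(l(y(H)) - M(-6)) = 611*(6/(-5 + 6) - 1*(-6)) = 611*(6/1 + 6) = 611*(6*1 + 6) = 611*(6 + 6) = 611*12 = 7332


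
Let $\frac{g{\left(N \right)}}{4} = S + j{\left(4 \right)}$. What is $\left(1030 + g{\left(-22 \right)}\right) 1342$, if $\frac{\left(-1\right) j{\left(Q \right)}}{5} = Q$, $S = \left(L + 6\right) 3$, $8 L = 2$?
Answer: $1375550$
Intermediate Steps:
$L = \frac{1}{4}$ ($L = \frac{1}{8} \cdot 2 = \frac{1}{4} \approx 0.25$)
$S = \frac{75}{4}$ ($S = \left(\frac{1}{4} + 6\right) 3 = \frac{25}{4} \cdot 3 = \frac{75}{4} \approx 18.75$)
$j{\left(Q \right)} = - 5 Q$
$g{\left(N \right)} = -5$ ($g{\left(N \right)} = 4 \left(\frac{75}{4} - 20\right) = 4 \left(- \frac{5}{4}\right) = -5$)
$\left(1030 + g{\left(-22 \right)}\right) 1342 = \left(1030 - 5\right) 1342 = 1025 \cdot 1342 = 1375550$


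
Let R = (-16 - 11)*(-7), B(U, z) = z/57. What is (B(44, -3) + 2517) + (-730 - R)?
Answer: 30361/19 ≈ 1597.9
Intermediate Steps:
B(U, z) = z/57 (B(U, z) = z*(1/57) = z/57)
R = 189 (R = -27*(-7) = 189)
(B(44, -3) + 2517) + (-730 - R) = ((1/57)*(-3) + 2517) + (-730 - 1*189) = (-1/19 + 2517) + (-730 - 189) = 47822/19 - 919 = 30361/19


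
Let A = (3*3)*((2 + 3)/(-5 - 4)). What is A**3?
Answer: -125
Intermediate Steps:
A = -5 (A = 9*(5/(-9)) = 9*(5*(-1/9)) = 9*(-5/9) = -5)
A**3 = (-5)**3 = -125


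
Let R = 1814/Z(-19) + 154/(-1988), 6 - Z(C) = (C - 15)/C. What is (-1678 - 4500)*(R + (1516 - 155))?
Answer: -15718571107/1420 ≈ -1.1069e+7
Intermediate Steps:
Z(C) = 6 - (-15 + C)/C (Z(C) = 6 - (C - 15)/C = 6 - (-15 + C)/C)
R = 1223323/2840 (R = 1814/(5 + 15/(-19)) + 154/(-1988) = 1814/(5 + 15*(-1/19)) + 154*(-1/1988) = 1814/(5 - 15/19) - 11/142 = 1814/(80/19) - 11/142 = 1814*(19/80) - 11/142 = 17233/40 - 11/142 = 1223323/2840 ≈ 430.75)
(-1678 - 4500)*(R + (1516 - 155)) = (-1678 - 4500)*(1223323/2840 + (1516 - 155)) = -6178*(1223323/2840 + 1361) = -6178*5088563/2840 = -15718571107/1420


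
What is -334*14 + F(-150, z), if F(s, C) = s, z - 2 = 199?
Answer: -4826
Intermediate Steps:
z = 201 (z = 2 + 199 = 201)
-334*14 + F(-150, z) = -334*14 - 150 = -4676 - 150 = -4826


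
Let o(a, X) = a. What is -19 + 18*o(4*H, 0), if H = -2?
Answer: -163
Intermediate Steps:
-19 + 18*o(4*H, 0) = -19 + 18*(4*(-2)) = -19 + 18*(-8) = -19 - 144 = -163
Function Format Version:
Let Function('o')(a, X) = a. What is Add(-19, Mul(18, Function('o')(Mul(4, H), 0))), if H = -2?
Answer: -163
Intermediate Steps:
Add(-19, Mul(18, Function('o')(Mul(4, H), 0))) = Add(-19, Mul(18, Mul(4, -2))) = Add(-19, Mul(18, -8)) = Add(-19, -144) = -163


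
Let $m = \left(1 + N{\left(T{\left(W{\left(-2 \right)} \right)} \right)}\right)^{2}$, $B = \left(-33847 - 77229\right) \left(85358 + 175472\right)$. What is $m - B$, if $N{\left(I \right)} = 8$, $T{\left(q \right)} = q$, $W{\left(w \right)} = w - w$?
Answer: $28971953161$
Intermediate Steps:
$W{\left(w \right)} = 0$
$B = -28971953080$ ($B = \left(-111076\right) 260830 = -28971953080$)
$m = 81$ ($m = \left(1 + 8\right)^{2} = 9^{2} = 81$)
$m - B = 81 - -28971953080 = 81 + 28971953080 = 28971953161$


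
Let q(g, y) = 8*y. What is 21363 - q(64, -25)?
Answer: 21563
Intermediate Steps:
21363 - q(64, -25) = 21363 - 8*(-25) = 21363 - 1*(-200) = 21363 + 200 = 21563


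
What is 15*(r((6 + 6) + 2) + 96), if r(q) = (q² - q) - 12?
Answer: 3990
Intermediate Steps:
r(q) = -12 + q² - q
15*(r((6 + 6) + 2) + 96) = 15*((-12 + ((6 + 6) + 2)² - ((6 + 6) + 2)) + 96) = 15*((-12 + (12 + 2)² - (12 + 2)) + 96) = 15*((-12 + 14² - 1*14) + 96) = 15*((-12 + 196 - 14) + 96) = 15*(170 + 96) = 15*266 = 3990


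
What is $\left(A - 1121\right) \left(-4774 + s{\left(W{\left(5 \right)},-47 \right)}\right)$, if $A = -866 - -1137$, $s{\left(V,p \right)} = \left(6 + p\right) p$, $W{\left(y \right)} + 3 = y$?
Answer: $2419950$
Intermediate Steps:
$W{\left(y \right)} = -3 + y$
$s{\left(V,p \right)} = p \left(6 + p\right)$
$A = 271$ ($A = -866 + 1137 = 271$)
$\left(A - 1121\right) \left(-4774 + s{\left(W{\left(5 \right)},-47 \right)}\right) = \left(271 - 1121\right) \left(-4774 - 47 \left(6 - 47\right)\right) = - 850 \left(-4774 - -1927\right) = - 850 \left(-4774 + 1927\right) = \left(-850\right) \left(-2847\right) = 2419950$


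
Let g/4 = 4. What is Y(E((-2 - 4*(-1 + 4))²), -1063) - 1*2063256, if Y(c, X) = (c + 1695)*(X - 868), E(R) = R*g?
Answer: -11391917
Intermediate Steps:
g = 16 (g = 4*4 = 16)
E(R) = 16*R (E(R) = R*16 = 16*R)
Y(c, X) = (-868 + X)*(1695 + c) (Y(c, X) = (1695 + c)*(-868 + X) = (-868 + X)*(1695 + c))
Y(E((-2 - 4*(-1 + 4))²), -1063) - 1*2063256 = (-1471260 - 13888*(-2 - 4*(-1 + 4))² + 1695*(-1063) - 17008*(-2 - 4*(-1 + 4))²) - 1*2063256 = (-1471260 - 13888*(-2 - 4*3)² - 1801785 - 17008*(-2 - 4*3)²) - 2063256 = (-1471260 - 13888*(-2 - 12)² - 1801785 - 17008*(-2 - 12)²) - 2063256 = (-1471260 - 13888*(-14)² - 1801785 - 17008*(-14)²) - 2063256 = (-1471260 - 13888*196 - 1801785 - 17008*196) - 2063256 = (-1471260 - 868*3136 - 1801785 - 1063*3136) - 2063256 = (-1471260 - 2722048 - 1801785 - 3333568) - 2063256 = -9328661 - 2063256 = -11391917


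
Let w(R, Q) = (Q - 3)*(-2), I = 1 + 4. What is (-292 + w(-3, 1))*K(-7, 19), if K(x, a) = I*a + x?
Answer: -25344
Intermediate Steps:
I = 5
K(x, a) = x + 5*a (K(x, a) = 5*a + x = x + 5*a)
w(R, Q) = 6 - 2*Q (w(R, Q) = (-3 + Q)*(-2) = 6 - 2*Q)
(-292 + w(-3, 1))*K(-7, 19) = (-292 + (6 - 2*1))*(-7 + 5*19) = (-292 + (6 - 2))*(-7 + 95) = (-292 + 4)*88 = -288*88 = -25344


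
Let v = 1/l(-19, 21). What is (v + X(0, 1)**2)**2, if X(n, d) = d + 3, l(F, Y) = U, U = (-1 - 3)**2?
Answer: 66049/256 ≈ 258.00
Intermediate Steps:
U = 16 (U = (-4)**2 = 16)
l(F, Y) = 16
X(n, d) = 3 + d
v = 1/16 ≈ 0.062500
(v + X(0, 1)**2)**2 = (1/16 + (3 + 1)**2)**2 = (1/16 + 4**2)**2 = (1/16 + 16)**2 = (257/16)**2 = 66049/256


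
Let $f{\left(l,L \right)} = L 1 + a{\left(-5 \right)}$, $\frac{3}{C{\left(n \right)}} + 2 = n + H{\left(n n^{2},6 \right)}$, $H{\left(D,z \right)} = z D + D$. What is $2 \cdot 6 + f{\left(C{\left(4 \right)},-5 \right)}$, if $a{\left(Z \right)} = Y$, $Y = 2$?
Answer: $9$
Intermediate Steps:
$H{\left(D,z \right)} = D + D z$ ($H{\left(D,z \right)} = D z + D = D + D z$)
$a{\left(Z \right)} = 2$
$C{\left(n \right)} = \frac{3}{-2 + n + 7 n^{3}}$ ($C{\left(n \right)} = \frac{3}{-2 + \left(n + n n^{2} \left(1 + 6\right)\right)} = \frac{3}{-2 + \left(n + n^{3} \cdot 7\right)} = \frac{3}{-2 + \left(n + 7 n^{3}\right)} = \frac{3}{-2 + n + 7 n^{3}}$)
$f{\left(l,L \right)} = 2 + L$ ($f{\left(l,L \right)} = L 1 + 2 = L + 2 = 2 + L$)
$2 \cdot 6 + f{\left(C{\left(4 \right)},-5 \right)} = 2 \cdot 6 + \left(2 - 5\right) = 12 - 3 = 9$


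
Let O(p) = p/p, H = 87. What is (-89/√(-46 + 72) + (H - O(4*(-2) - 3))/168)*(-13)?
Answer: -559/84 + 89*√26/2 ≈ 220.25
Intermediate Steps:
O(p) = 1
(-89/√(-46 + 72) + (H - O(4*(-2) - 3))/168)*(-13) = (-89/√(-46 + 72) + (87 - 1*1)/168)*(-13) = (-89*√26/26 + (87 - 1)*(1/168))*(-13) = (-89*√26/26 + 86*(1/168))*(-13) = (-89*√26/26 + 43/84)*(-13) = (43/84 - 89*√26/26)*(-13) = -559/84 + 89*√26/2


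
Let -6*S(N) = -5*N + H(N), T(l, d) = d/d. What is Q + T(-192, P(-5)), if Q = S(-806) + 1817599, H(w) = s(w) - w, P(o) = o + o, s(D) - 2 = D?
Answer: 1816928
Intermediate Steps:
s(D) = 2 + D
P(o) = 2*o
H(w) = 2 (H(w) = (2 + w) - w = 2)
T(l, d) = 1
S(N) = -1/3 + 5*N/6 (S(N) = -(-5*N + 2)/6 = -(2 - 5*N)/6 = -1/3 + 5*N/6)
Q = 1816927 (Q = (-1/3 + (5/6)*(-806)) + 1817599 = (-1/3 - 2015/3) + 1817599 = -672 + 1817599 = 1816927)
Q + T(-192, P(-5)) = 1816927 + 1 = 1816928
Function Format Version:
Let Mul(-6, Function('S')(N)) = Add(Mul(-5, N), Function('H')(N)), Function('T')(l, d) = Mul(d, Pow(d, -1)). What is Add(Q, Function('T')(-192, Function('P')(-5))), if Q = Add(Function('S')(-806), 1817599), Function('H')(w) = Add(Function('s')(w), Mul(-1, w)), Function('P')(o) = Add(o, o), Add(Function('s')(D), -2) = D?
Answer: 1816928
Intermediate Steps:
Function('s')(D) = Add(2, D)
Function('P')(o) = Mul(2, o)
Function('H')(w) = 2 (Function('H')(w) = Add(Add(2, w), Mul(-1, w)) = 2)
Function('T')(l, d) = 1
Function('S')(N) = Add(Rational(-1, 3), Mul(Rational(5, 6), N)) (Function('S')(N) = Mul(Rational(-1, 6), Add(Mul(-5, N), 2)) = Mul(Rational(-1, 6), Add(2, Mul(-5, N))) = Add(Rational(-1, 3), Mul(Rational(5, 6), N)))
Q = 1816927 (Q = Add(Add(Rational(-1, 3), Mul(Rational(5, 6), -806)), 1817599) = Add(Add(Rational(-1, 3), Rational(-2015, 3)), 1817599) = Add(-672, 1817599) = 1816927)
Add(Q, Function('T')(-192, Function('P')(-5))) = Add(1816927, 1) = 1816928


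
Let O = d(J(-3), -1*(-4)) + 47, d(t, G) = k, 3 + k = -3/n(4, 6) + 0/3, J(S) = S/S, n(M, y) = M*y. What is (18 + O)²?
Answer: 245025/64 ≈ 3828.5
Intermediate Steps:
J(S) = 1
k = -25/8 (k = -3 + (-3/(4*6) + 0/3) = -3 + (-3/24 + 0*(⅓)) = -3 + (-3*1/24 + 0) = -3 + (-⅛ + 0) = -3 - ⅛ = -25/8 ≈ -3.1250)
d(t, G) = -25/8
O = 351/8 (O = -25/8 + 47 = 351/8 ≈ 43.875)
(18 + O)² = (18 + 351/8)² = (495/8)² = 245025/64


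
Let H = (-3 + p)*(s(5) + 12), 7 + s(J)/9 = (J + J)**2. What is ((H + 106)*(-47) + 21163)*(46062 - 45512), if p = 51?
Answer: -1044539650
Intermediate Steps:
s(J) = -63 + 36*J**2 (s(J) = -63 + 9*(J + J)**2 = -63 + 9*(2*J)**2 = -63 + 9*(4*J**2) = -63 + 36*J**2)
H = 40752 (H = (-3 + 51)*((-63 + 36*5**2) + 12) = 48*((-63 + 36*25) + 12) = 48*((-63 + 900) + 12) = 48*(837 + 12) = 48*849 = 40752)
((H + 106)*(-47) + 21163)*(46062 - 45512) = ((40752 + 106)*(-47) + 21163)*(46062 - 45512) = (40858*(-47) + 21163)*550 = (-1920326 + 21163)*550 = -1899163*550 = -1044539650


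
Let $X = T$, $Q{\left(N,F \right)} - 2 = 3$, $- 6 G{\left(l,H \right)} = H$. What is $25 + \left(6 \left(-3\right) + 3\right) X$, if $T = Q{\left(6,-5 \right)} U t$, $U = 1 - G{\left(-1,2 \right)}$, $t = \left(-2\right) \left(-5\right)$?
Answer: $-975$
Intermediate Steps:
$G{\left(l,H \right)} = - \frac{H}{6}$
$Q{\left(N,F \right)} = 5$ ($Q{\left(N,F \right)} = 2 + 3 = 5$)
$t = 10$
$U = \frac{4}{3}$ ($U = 1 - \left(- \frac{1}{6}\right) 2 = 1 - - \frac{1}{3} = 1 + \frac{1}{3} = \frac{4}{3} \approx 1.3333$)
$T = \frac{200}{3}$ ($T = 5 \cdot \frac{4}{3} \cdot 10 = \frac{20}{3} \cdot 10 = \frac{200}{3} \approx 66.667$)
$X = \frac{200}{3} \approx 66.667$
$25 + \left(6 \left(-3\right) + 3\right) X = 25 + \left(6 \left(-3\right) + 3\right) \frac{200}{3} = 25 + \left(-18 + 3\right) \frac{200}{3} = 25 - 1000 = -975$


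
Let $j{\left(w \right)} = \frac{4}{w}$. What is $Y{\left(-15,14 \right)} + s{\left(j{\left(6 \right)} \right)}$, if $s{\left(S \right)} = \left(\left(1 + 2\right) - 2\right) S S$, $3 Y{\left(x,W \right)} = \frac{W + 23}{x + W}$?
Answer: $- \frac{107}{9} \approx -11.889$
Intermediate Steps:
$Y{\left(x,W \right)} = \frac{23 + W}{3 \left(W + x\right)}$ ($Y{\left(x,W \right)} = \frac{\left(W + 23\right) \frac{1}{x + W}}{3} = \frac{\left(23 + W\right) \frac{1}{W + x}}{3} = \frac{\frac{1}{W + x} \left(23 + W\right)}{3} = \frac{23 + W}{3 \left(W + x\right)}$)
$s{\left(S \right)} = S^{2}$ ($s{\left(S \right)} = \left(3 - 2\right) S S = 1 S S = S S = S^{2}$)
$Y{\left(-15,14 \right)} + s{\left(j{\left(6 \right)} \right)} = \frac{23 + 14}{3 \left(14 - 15\right)} + \left(\frac{4}{6}\right)^{2} = \frac{1}{3} \frac{1}{-1} \cdot 37 + \left(4 \cdot \frac{1}{6}\right)^{2} = \frac{1}{3} \left(-1\right) 37 + \left(\frac{2}{3}\right)^{2} = - \frac{37}{3} + \frac{4}{9} = - \frac{107}{9}$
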